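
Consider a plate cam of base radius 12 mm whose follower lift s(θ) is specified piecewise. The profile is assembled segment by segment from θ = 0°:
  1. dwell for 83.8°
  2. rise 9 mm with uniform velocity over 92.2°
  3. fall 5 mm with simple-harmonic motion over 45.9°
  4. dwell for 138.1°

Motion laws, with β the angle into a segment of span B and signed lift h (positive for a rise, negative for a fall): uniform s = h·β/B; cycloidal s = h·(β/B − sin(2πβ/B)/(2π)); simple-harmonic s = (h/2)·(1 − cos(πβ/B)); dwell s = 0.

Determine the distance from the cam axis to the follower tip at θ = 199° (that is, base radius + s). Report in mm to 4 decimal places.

seg 1 [0°–83.8°] dwell: s stays 0.0000
seg 2 [83.8°–176°] uniform, h=9: full span → s += 9 → s = 9.0000
seg 3 [176°–221.9°] simple-harmonic, h=-5: θ=199° here. β=23, B=45.9. -5/2·(1 − cos(π·0.5011)) = -2.5086 → s = 6.4914
radial distance = base radius + s = 12 + 6.4914 = 18.4914

18.4914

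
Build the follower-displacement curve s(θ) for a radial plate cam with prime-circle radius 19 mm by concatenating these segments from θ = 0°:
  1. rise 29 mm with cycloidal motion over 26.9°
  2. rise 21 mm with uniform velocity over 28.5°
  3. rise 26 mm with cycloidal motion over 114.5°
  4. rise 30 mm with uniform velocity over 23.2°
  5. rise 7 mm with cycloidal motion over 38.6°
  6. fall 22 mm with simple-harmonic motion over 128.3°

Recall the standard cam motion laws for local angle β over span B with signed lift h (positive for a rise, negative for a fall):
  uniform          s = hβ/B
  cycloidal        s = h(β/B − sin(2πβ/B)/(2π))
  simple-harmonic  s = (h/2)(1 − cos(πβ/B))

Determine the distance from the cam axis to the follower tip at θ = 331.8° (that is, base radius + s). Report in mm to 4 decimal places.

seg 1 [0°–26.9°] cycloidal, h=29: full span → s += 29 → s = 29.0000
seg 2 [26.9°–55.4°] uniform, h=21: full span → s += 21 → s = 50.0000
seg 3 [55.4°–169.9°] cycloidal, h=26: full span → s += 26 → s = 76.0000
seg 4 [169.9°–193.1°] uniform, h=30: full span → s += 30 → s = 106.0000
seg 5 [193.1°–231.7°] cycloidal, h=7: full span → s += 7 → s = 113.0000
seg 6 [231.7°–360°] simple-harmonic, h=-22: θ=331.8° here. β=100.1, B=128.3. -22/2·(1 − cos(π·0.7802)) = -19.4801 → s = 93.5199
radial distance = base radius + s = 19 + 93.5199 = 112.5199

112.5199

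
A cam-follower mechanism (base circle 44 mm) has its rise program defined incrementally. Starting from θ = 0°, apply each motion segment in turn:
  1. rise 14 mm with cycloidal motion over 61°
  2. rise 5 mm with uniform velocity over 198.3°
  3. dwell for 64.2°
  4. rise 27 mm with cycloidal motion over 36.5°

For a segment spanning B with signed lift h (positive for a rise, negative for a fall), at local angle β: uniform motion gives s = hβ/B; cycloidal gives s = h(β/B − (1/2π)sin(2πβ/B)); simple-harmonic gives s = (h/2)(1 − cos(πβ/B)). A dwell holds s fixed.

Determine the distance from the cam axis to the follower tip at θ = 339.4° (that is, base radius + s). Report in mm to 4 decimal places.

seg 1 [0°–61°] cycloidal, h=14: full span → s += 14 → s = 14.0000
seg 2 [61°–259.3°] uniform, h=5: full span → s += 5 → s = 19.0000
seg 3 [259.3°–323.5°] dwell: s stays 19.0000
seg 4 [323.5°–360°] cycloidal, h=27: θ=339.4° here. β=15.9, B=36.5. 27·(0.4356 − sin(2π·0.4356)/(2π)) = 10.0703 → s = 29.0703
radial distance = base radius + s = 44 + 29.0703 = 73.0703

73.0703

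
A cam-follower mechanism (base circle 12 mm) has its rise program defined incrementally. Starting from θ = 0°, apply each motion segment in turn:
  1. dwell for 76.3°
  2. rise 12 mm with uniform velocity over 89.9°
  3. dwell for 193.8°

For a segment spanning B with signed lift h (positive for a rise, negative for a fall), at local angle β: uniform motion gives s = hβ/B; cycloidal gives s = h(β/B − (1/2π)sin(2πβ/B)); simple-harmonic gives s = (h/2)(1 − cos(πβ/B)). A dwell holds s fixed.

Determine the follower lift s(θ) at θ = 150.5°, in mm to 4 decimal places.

seg 1 [0°–76.3°] dwell: s stays 0.0000
seg 2 [76.3°–166.2°] uniform, h=12: θ=150.5° here. β=74.2, B=89.9. 12·74.2/89.9 = 9.9043 → s = 9.9043

9.9043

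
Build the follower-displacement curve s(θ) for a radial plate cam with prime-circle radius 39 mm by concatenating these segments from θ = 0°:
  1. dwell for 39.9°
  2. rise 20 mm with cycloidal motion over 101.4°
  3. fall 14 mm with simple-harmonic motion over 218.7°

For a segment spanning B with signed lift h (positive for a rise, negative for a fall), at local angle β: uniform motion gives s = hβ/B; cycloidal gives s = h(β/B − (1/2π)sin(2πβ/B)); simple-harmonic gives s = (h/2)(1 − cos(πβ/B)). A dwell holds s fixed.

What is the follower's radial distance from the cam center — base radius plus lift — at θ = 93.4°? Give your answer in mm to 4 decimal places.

seg 1 [0°–39.9°] dwell: s stays 0.0000
seg 2 [39.9°–141.3°] cycloidal, h=20: θ=93.4° here. β=53.5, B=101.4. 20·(0.5276 − sin(2π·0.5276)/(2π)) = 11.1018 → s = 11.1018
radial distance = base radius + s = 39 + 11.1018 = 50.1018

50.1018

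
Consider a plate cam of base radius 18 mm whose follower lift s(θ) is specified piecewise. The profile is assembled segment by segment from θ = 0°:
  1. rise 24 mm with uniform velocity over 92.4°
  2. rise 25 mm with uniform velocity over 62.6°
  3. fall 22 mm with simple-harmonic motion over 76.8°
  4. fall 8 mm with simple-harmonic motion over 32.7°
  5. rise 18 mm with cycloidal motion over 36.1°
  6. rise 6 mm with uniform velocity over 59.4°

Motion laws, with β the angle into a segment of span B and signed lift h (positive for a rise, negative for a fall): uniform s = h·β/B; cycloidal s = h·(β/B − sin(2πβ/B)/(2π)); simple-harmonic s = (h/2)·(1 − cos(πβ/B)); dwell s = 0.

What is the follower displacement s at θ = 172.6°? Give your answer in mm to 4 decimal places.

seg 1 [0°–92.4°] uniform, h=24: full span → s += 24 → s = 24.0000
seg 2 [92.4°–155°] uniform, h=25: full span → s += 25 → s = 49.0000
seg 3 [155°–231.8°] simple-harmonic, h=-22: θ=172.6° here. β=17.6, B=76.8. -22/2·(1 − cos(π·0.2292)) = -2.7298 → s = 46.2702

46.2702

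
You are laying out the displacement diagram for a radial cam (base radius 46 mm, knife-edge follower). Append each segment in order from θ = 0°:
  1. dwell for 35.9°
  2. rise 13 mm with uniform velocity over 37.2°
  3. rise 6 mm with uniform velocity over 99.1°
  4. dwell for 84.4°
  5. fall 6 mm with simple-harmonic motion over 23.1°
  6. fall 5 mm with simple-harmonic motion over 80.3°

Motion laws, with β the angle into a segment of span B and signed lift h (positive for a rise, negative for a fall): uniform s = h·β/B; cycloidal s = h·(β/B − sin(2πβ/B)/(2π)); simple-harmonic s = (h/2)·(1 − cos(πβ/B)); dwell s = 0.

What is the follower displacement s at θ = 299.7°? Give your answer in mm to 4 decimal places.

seg 1 [0°–35.9°] dwell: s stays 0.0000
seg 2 [35.9°–73.1°] uniform, h=13: full span → s += 13 → s = 13.0000
seg 3 [73.1°–172.2°] uniform, h=6: full span → s += 6 → s = 19.0000
seg 4 [172.2°–256.6°] dwell: s stays 19.0000
seg 5 [256.6°–279.7°] simple-harmonic, h=-6: full span → s += -6 → s = 13.0000
seg 6 [279.7°–360°] simple-harmonic, h=-5: θ=299.7° here. β=20, B=80.3. -5/2·(1 − cos(π·0.2491)) = -0.7271 → s = 12.2729

12.2729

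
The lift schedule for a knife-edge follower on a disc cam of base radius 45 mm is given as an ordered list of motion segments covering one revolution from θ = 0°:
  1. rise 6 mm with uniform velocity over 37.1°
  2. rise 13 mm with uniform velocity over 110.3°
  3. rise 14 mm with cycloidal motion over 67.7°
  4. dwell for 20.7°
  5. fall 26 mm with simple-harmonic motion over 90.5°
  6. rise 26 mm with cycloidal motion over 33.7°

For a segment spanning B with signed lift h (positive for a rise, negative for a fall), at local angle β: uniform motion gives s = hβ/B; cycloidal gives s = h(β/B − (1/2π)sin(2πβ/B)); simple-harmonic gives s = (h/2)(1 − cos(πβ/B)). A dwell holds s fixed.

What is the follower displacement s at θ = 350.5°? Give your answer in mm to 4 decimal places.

seg 1 [0°–37.1°] uniform, h=6: full span → s += 6 → s = 6.0000
seg 2 [37.1°–147.4°] uniform, h=13: full span → s += 13 → s = 19.0000
seg 3 [147.4°–215.1°] cycloidal, h=14: full span → s += 14 → s = 33.0000
seg 4 [215.1°–235.8°] dwell: s stays 33.0000
seg 5 [235.8°–326.3°] simple-harmonic, h=-26: full span → s += -26 → s = 7.0000
seg 6 [326.3°–360°] cycloidal, h=26: θ=350.5° here. β=24.2, B=33.7. 26·(0.7181 − sin(2π·0.7181)/(2π)) = 22.7258 → s = 29.7258

29.7258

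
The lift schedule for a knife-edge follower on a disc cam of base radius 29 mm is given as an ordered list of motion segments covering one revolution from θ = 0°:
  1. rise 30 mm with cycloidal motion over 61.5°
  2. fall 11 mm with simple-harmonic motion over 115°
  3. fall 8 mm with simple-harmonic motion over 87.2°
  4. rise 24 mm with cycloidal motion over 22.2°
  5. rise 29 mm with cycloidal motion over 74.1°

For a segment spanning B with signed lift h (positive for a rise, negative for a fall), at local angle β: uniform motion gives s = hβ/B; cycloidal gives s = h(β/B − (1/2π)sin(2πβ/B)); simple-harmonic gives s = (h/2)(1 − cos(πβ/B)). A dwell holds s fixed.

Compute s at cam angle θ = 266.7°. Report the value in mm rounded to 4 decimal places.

seg 1 [0°–61.5°] cycloidal, h=30: full span → s += 30 → s = 30.0000
seg 2 [61.5°–176.5°] simple-harmonic, h=-11: full span → s += -11 → s = 19.0000
seg 3 [176.5°–263.7°] simple-harmonic, h=-8: full span → s += -8 → s = 11.0000
seg 4 [263.7°–285.9°] cycloidal, h=24: θ=266.7° here. β=3, B=22.2. 24·(0.1351 − sin(2π·0.1351)/(2π)) = 0.3759 → s = 11.3759

11.3759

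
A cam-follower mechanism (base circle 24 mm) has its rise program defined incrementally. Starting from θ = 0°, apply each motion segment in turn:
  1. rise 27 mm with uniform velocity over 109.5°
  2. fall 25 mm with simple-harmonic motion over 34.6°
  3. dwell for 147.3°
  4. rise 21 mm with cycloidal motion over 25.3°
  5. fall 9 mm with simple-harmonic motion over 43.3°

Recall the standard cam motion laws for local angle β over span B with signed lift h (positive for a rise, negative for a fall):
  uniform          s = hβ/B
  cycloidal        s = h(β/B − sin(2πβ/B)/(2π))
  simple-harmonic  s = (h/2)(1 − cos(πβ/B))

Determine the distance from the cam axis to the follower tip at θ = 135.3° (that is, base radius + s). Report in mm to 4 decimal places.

seg 1 [0°–109.5°] uniform, h=27: full span → s += 27 → s = 27.0000
seg 2 [109.5°–144.1°] simple-harmonic, h=-25: θ=135.3° here. β=25.8, B=34.6. -25/2·(1 − cos(π·0.7457)) = -21.2176 → s = 5.7824
radial distance = base radius + s = 24 + 5.7824 = 29.7824

29.7824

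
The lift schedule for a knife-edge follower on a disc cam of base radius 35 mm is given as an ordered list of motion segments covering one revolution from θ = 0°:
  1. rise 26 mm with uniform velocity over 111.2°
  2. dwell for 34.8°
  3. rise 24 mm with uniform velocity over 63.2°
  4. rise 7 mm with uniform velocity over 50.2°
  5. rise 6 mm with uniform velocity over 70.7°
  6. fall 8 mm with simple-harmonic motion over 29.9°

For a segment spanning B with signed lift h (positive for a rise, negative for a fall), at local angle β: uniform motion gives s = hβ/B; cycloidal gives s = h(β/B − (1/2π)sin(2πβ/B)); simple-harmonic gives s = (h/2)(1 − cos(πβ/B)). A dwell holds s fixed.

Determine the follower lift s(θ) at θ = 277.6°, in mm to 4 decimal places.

seg 1 [0°–111.2°] uniform, h=26: full span → s += 26 → s = 26.0000
seg 2 [111.2°–146°] dwell: s stays 26.0000
seg 3 [146°–209.2°] uniform, h=24: full span → s += 24 → s = 50.0000
seg 4 [209.2°–259.4°] uniform, h=7: full span → s += 7 → s = 57.0000
seg 5 [259.4°–330.1°] uniform, h=6: θ=277.6° here. β=18.2, B=70.7. 6·18.2/70.7 = 1.5446 → s = 58.5446

58.5446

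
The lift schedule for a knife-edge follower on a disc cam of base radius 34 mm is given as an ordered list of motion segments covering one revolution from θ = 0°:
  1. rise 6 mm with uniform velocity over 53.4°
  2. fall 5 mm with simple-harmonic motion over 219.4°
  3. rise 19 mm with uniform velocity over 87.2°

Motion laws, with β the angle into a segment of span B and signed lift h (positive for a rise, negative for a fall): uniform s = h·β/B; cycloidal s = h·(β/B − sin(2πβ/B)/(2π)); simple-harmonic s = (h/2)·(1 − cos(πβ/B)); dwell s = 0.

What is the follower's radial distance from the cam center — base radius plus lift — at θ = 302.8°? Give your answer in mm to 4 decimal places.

seg 1 [0°–53.4°] uniform, h=6: full span → s += 6 → s = 6.0000
seg 2 [53.4°–272.8°] simple-harmonic, h=-5: full span → s += -5 → s = 1.0000
seg 3 [272.8°–360°] uniform, h=19: θ=302.8° here. β=30, B=87.2. 19·30/87.2 = 6.5367 → s = 7.5367
radial distance = base radius + s = 34 + 7.5367 = 41.5367

41.5367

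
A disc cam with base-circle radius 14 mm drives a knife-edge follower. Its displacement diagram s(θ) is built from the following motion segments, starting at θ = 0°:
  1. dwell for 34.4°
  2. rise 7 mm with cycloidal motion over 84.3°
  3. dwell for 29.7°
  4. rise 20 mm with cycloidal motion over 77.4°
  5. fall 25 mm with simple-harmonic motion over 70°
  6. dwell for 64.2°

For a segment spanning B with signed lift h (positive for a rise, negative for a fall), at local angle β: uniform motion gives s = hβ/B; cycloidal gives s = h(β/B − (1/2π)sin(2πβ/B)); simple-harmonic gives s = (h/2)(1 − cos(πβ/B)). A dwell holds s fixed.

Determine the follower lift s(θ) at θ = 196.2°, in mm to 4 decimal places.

seg 1 [0°–34.4°] dwell: s stays 0.0000
seg 2 [34.4°–118.7°] cycloidal, h=7: full span → s += 7 → s = 7.0000
seg 3 [118.7°–148.4°] dwell: s stays 7.0000
seg 4 [148.4°–225.8°] cycloidal, h=20: θ=196.2° here. β=47.8, B=77.4. 20·(0.6176 − sin(2π·0.6176)/(2π)) = 14.4947 → s = 21.4947

21.4947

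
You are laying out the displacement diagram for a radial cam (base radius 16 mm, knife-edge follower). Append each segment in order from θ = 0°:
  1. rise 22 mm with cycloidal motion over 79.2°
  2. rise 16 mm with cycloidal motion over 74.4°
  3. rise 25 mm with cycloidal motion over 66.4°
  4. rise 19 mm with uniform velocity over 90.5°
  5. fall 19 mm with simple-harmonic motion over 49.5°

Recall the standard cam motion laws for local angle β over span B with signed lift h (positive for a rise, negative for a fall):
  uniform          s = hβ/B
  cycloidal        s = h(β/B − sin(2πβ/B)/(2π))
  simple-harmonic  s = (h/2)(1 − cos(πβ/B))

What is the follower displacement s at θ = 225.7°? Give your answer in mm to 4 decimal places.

seg 1 [0°–79.2°] cycloidal, h=22: full span → s += 22 → s = 22.0000
seg 2 [79.2°–153.6°] cycloidal, h=16: full span → s += 16 → s = 38.0000
seg 3 [153.6°–220°] cycloidal, h=25: full span → s += 25 → s = 63.0000
seg 4 [220°–310.5°] uniform, h=19: θ=225.7° here. β=5.7, B=90.5. 19·5.7/90.5 = 1.1967 → s = 64.1967

64.1967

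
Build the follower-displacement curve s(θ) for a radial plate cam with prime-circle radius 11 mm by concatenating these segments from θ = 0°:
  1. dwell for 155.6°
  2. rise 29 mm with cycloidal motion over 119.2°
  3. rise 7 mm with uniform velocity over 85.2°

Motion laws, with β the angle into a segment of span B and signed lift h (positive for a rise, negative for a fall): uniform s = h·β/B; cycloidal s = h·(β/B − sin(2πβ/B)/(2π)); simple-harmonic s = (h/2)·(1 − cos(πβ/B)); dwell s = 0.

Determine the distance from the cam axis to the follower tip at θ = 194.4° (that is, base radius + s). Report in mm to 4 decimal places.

seg 1 [0°–155.6°] dwell: s stays 0.0000
seg 2 [155.6°–274.8°] cycloidal, h=29: θ=194.4° here. β=38.8, B=119.2. 29·(0.3255 − sin(2π·0.3255)/(2π)) = 5.3338 → s = 5.3338
radial distance = base radius + s = 11 + 5.3338 = 16.3338

16.3338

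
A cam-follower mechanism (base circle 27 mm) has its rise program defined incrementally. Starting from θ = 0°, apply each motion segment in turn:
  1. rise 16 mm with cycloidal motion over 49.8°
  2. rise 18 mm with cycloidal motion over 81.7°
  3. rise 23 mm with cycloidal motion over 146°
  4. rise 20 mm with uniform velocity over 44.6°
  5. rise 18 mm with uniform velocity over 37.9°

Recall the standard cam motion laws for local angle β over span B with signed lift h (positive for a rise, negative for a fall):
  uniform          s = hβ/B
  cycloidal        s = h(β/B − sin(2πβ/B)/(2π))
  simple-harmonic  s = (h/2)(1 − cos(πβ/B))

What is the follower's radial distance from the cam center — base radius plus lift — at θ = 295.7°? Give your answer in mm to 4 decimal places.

seg 1 [0°–49.8°] cycloidal, h=16: full span → s += 16 → s = 16.0000
seg 2 [49.8°–131.5°] cycloidal, h=18: full span → s += 18 → s = 34.0000
seg 3 [131.5°–277.5°] cycloidal, h=23: full span → s += 23 → s = 57.0000
seg 4 [277.5°–322.1°] uniform, h=20: θ=295.7° here. β=18.2, B=44.6. 20·18.2/44.6 = 8.1614 → s = 65.1614
radial distance = base radius + s = 27 + 65.1614 = 92.1614

92.1614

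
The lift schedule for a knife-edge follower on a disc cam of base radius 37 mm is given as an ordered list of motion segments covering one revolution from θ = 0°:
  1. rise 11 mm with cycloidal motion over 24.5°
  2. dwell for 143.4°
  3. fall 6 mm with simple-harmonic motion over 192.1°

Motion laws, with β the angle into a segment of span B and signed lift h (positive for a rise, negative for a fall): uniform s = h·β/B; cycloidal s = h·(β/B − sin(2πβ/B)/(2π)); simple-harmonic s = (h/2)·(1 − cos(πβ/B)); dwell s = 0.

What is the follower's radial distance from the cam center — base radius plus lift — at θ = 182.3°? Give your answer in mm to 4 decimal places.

seg 1 [0°–24.5°] cycloidal, h=11: full span → s += 11 → s = 11.0000
seg 2 [24.5°–167.9°] dwell: s stays 11.0000
seg 3 [167.9°–360°] simple-harmonic, h=-6: θ=182.3° here. β=14.4, B=192.1. -6/2·(1 − cos(π·0.0750)) = -0.0828 → s = 10.9172
radial distance = base radius + s = 37 + 10.9172 = 47.9172

47.9172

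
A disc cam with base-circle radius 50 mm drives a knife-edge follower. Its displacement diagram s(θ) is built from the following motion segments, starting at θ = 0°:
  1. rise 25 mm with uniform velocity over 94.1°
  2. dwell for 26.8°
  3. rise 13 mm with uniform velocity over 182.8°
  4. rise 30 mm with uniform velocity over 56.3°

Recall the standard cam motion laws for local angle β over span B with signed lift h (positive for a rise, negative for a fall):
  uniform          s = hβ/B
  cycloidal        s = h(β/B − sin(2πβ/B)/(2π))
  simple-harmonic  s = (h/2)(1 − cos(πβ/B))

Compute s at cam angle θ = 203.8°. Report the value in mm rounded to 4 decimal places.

seg 1 [0°–94.1°] uniform, h=25: full span → s += 25 → s = 25.0000
seg 2 [94.1°–120.9°] dwell: s stays 25.0000
seg 3 [120.9°–303.7°] uniform, h=13: θ=203.8° here. β=82.9, B=182.8. 13·82.9/182.8 = 5.8955 → s = 30.8955

30.8955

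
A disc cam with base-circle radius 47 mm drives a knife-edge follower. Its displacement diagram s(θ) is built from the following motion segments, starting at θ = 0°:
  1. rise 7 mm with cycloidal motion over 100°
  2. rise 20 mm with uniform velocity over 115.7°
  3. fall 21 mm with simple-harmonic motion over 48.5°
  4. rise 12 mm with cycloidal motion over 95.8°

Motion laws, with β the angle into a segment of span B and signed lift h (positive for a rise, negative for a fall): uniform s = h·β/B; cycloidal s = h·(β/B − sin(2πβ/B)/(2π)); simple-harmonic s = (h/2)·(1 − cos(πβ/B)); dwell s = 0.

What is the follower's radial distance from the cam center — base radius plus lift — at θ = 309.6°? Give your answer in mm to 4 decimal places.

seg 1 [0°–100°] cycloidal, h=7: full span → s += 7 → s = 7.0000
seg 2 [100°–215.7°] uniform, h=20: full span → s += 20 → s = 27.0000
seg 3 [215.7°–264.2°] simple-harmonic, h=-21: full span → s += -21 → s = 6.0000
seg 4 [264.2°–360°] cycloidal, h=12: θ=309.6° here. β=45.4, B=95.8. 12·(0.4739 − sin(2π·0.4739)/(2π)) = 5.3751 → s = 11.3751
radial distance = base radius + s = 47 + 11.3751 = 58.3751

58.3751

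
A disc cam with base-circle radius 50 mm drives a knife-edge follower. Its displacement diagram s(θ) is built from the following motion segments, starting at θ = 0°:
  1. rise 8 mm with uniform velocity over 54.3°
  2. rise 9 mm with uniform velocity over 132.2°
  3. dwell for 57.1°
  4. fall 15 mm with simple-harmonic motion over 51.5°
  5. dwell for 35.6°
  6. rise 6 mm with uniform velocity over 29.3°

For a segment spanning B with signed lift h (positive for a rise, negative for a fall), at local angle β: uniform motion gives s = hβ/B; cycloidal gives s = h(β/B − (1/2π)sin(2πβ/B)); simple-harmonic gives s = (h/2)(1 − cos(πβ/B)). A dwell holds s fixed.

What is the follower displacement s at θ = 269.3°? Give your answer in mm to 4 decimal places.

seg 1 [0°–54.3°] uniform, h=8: full span → s += 8 → s = 8.0000
seg 2 [54.3°–186.5°] uniform, h=9: full span → s += 9 → s = 17.0000
seg 3 [186.5°–243.6°] dwell: s stays 17.0000
seg 4 [243.6°–295.1°] simple-harmonic, h=-15: θ=269.3° here. β=25.7, B=51.5. -15/2·(1 − cos(π·0.4990)) = -7.4771 → s = 9.5229

9.5229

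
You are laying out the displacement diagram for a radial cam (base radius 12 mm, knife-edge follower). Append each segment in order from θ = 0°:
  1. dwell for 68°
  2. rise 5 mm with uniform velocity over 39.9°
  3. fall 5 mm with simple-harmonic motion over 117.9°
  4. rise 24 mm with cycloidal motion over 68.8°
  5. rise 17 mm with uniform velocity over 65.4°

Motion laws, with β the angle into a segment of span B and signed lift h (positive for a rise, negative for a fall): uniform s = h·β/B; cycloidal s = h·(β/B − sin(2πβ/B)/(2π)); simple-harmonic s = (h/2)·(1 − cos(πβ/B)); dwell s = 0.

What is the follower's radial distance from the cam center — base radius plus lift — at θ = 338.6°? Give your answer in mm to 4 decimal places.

seg 1 [0°–68°] dwell: s stays 0.0000
seg 2 [68°–107.9°] uniform, h=5: full span → s += 5 → s = 5.0000
seg 3 [107.9°–225.8°] simple-harmonic, h=-5: full span → s += -5 → s = 0.0000
seg 4 [225.8°–294.6°] cycloidal, h=24: full span → s += 24 → s = 24.0000
seg 5 [294.6°–360°] uniform, h=17: θ=338.6° here. β=44, B=65.4. 17·44/65.4 = 11.4373 → s = 35.4373
radial distance = base radius + s = 12 + 35.4373 = 47.4373

47.4373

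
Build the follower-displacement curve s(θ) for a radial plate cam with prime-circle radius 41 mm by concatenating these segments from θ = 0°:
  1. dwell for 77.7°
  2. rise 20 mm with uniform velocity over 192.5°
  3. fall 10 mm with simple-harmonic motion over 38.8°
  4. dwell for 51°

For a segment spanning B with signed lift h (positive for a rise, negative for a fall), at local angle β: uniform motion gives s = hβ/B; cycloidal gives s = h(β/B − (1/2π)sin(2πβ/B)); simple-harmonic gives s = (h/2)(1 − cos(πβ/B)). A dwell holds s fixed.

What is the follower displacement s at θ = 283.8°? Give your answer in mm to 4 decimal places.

seg 1 [0°–77.7°] dwell: s stays 0.0000
seg 2 [77.7°–270.2°] uniform, h=20: full span → s += 20 → s = 20.0000
seg 3 [270.2°–309°] simple-harmonic, h=-10: θ=283.8° here. β=13.6, B=38.8. -10/2·(1 − cos(π·0.3505)) = -2.7373 → s = 17.2627

17.2627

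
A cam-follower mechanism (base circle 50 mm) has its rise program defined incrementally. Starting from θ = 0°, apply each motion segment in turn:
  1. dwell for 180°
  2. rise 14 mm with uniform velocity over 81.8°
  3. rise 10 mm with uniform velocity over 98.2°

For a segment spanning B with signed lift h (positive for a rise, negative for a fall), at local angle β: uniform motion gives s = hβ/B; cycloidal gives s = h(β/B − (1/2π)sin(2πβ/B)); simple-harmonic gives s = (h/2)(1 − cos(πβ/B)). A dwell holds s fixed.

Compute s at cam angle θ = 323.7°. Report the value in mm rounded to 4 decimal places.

seg 1 [0°–180°] dwell: s stays 0.0000
seg 2 [180°–261.8°] uniform, h=14: full span → s += 14 → s = 14.0000
seg 3 [261.8°–360°] uniform, h=10: θ=323.7° here. β=61.9, B=98.2. 10·61.9/98.2 = 6.3035 → s = 20.3035

20.3035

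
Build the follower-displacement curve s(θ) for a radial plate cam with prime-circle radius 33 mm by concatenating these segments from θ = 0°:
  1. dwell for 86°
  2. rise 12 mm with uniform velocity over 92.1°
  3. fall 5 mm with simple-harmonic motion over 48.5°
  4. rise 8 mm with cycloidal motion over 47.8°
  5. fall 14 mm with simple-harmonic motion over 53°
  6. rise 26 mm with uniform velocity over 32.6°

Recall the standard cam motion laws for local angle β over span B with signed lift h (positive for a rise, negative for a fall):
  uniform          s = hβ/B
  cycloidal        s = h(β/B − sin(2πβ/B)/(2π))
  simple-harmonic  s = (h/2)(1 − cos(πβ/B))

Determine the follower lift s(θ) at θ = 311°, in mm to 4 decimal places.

seg 1 [0°–86°] dwell: s stays 0.0000
seg 2 [86°–178.1°] uniform, h=12: full span → s += 12 → s = 12.0000
seg 3 [178.1°–226.6°] simple-harmonic, h=-5: full span → s += -5 → s = 7.0000
seg 4 [226.6°–274.4°] cycloidal, h=8: full span → s += 8 → s = 15.0000
seg 5 [274.4°–327.4°] simple-harmonic, h=-14: θ=311° here. β=36.6, B=53. -14/2·(1 − cos(π·0.6906)) = -10.9449 → s = 4.0551

4.0551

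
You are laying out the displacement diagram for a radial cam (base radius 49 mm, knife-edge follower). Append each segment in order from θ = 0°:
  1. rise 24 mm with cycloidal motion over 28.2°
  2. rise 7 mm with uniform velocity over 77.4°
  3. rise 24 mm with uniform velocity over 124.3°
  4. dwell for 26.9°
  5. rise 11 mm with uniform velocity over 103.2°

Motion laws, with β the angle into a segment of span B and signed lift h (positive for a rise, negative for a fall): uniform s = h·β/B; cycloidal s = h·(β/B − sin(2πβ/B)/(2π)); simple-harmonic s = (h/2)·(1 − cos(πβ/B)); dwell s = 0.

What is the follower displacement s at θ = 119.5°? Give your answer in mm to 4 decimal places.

seg 1 [0°–28.2°] cycloidal, h=24: full span → s += 24 → s = 24.0000
seg 2 [28.2°–105.6°] uniform, h=7: full span → s += 7 → s = 31.0000
seg 3 [105.6°–229.9°] uniform, h=24: θ=119.5° here. β=13.9, B=124.3. 24·13.9/124.3 = 2.6838 → s = 33.6838

33.6838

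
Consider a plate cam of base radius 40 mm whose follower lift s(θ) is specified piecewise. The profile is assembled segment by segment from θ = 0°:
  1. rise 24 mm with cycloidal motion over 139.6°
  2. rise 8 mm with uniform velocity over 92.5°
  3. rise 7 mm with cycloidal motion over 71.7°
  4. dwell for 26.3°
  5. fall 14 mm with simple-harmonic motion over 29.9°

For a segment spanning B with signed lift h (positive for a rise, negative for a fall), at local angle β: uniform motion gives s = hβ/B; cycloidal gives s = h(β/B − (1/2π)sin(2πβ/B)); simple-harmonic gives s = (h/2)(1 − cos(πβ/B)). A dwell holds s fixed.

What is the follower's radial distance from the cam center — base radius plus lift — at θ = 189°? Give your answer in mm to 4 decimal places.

seg 1 [0°–139.6°] cycloidal, h=24: full span → s += 24 → s = 24.0000
seg 2 [139.6°–232.1°] uniform, h=8: θ=189° here. β=49.4, B=92.5. 8·49.4/92.5 = 4.2724 → s = 28.2724
radial distance = base radius + s = 40 + 28.2724 = 68.2724

68.2724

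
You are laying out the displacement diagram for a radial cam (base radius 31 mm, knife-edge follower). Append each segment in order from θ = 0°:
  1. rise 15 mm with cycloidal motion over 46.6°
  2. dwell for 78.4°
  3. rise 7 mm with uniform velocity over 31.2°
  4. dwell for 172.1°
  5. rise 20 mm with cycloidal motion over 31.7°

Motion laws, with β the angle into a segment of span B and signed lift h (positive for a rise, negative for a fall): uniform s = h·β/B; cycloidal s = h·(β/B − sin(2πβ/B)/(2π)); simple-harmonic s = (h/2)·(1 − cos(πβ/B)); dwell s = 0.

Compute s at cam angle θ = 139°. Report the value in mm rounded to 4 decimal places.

seg 1 [0°–46.6°] cycloidal, h=15: full span → s += 15 → s = 15.0000
seg 2 [46.6°–125°] dwell: s stays 15.0000
seg 3 [125°–156.2°] uniform, h=7: θ=139° here. β=14, B=31.2. 7·14/31.2 = 3.1410 → s = 18.1410

18.1410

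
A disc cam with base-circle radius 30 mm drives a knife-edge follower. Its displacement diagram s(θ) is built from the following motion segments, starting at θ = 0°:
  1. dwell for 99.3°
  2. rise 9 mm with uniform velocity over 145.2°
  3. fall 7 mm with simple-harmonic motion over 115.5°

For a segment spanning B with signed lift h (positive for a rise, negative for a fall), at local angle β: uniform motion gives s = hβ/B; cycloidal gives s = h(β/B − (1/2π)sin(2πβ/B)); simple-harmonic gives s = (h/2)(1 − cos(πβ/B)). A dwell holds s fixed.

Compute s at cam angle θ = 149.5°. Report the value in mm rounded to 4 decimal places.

seg 1 [0°–99.3°] dwell: s stays 0.0000
seg 2 [99.3°–244.5°] uniform, h=9: θ=149.5° here. β=50.2, B=145.2. 9·50.2/145.2 = 3.1116 → s = 3.1116

3.1116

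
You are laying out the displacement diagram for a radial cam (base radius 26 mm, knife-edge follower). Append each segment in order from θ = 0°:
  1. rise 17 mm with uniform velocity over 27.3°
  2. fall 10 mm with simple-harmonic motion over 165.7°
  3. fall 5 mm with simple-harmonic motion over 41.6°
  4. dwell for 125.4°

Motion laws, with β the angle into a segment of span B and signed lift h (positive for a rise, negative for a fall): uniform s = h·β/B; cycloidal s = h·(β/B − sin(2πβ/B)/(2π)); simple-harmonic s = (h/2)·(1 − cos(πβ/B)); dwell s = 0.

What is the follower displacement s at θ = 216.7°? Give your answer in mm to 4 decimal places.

seg 1 [0°–27.3°] uniform, h=17: full span → s += 17 → s = 17.0000
seg 2 [27.3°–193°] simple-harmonic, h=-10: full span → s += -10 → s = 7.0000
seg 3 [193°–234.6°] simple-harmonic, h=-5: θ=216.7° here. β=23.7, B=41.6. -5/2·(1 − cos(π·0.5697)) = -3.0431 → s = 3.9569

3.9569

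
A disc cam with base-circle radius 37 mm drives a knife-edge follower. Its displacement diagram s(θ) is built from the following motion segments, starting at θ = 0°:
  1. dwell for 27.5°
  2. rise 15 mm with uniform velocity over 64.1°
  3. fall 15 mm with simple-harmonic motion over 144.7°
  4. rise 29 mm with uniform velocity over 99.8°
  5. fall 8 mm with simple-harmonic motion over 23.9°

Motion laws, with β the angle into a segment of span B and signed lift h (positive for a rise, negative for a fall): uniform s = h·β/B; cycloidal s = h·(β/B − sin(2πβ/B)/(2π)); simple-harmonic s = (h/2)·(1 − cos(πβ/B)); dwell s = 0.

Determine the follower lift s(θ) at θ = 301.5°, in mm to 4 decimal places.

seg 1 [0°–27.5°] dwell: s stays 0.0000
seg 2 [27.5°–91.6°] uniform, h=15: full span → s += 15 → s = 15.0000
seg 3 [91.6°–236.3°] simple-harmonic, h=-15: full span → s += -15 → s = 0.0000
seg 4 [236.3°–336.1°] uniform, h=29: θ=301.5° here. β=65.2, B=99.8. 29·65.2/99.8 = 18.9459 → s = 18.9459

18.9459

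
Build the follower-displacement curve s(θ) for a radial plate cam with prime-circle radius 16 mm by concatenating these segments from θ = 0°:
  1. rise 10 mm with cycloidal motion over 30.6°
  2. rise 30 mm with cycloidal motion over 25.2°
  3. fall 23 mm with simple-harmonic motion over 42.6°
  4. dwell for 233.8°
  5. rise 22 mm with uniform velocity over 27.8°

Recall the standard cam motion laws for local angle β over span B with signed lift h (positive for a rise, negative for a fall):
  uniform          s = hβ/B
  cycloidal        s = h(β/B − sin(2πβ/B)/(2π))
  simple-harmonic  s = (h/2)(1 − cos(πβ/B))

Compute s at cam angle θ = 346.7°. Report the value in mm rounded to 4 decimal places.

seg 1 [0°–30.6°] cycloidal, h=10: full span → s += 10 → s = 10.0000
seg 2 [30.6°–55.8°] cycloidal, h=30: full span → s += 30 → s = 40.0000
seg 3 [55.8°–98.4°] simple-harmonic, h=-23: full span → s += -23 → s = 17.0000
seg 4 [98.4°–332.2°] dwell: s stays 17.0000
seg 5 [332.2°–360°] uniform, h=22: θ=346.7° here. β=14.5, B=27.8. 22·14.5/27.8 = 11.4748 → s = 28.4748

28.4748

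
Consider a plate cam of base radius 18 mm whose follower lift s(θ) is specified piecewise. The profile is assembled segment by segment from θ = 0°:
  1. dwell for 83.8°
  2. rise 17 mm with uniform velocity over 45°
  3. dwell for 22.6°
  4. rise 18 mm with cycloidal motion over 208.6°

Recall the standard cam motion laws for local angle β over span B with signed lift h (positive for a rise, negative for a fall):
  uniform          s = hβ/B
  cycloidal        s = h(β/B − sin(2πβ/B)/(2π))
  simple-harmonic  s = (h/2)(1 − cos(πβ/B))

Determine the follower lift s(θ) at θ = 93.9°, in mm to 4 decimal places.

seg 1 [0°–83.8°] dwell: s stays 0.0000
seg 2 [83.8°–128.8°] uniform, h=17: θ=93.9° here. β=10.1, B=45. 17·10.1/45 = 3.8156 → s = 3.8156

3.8156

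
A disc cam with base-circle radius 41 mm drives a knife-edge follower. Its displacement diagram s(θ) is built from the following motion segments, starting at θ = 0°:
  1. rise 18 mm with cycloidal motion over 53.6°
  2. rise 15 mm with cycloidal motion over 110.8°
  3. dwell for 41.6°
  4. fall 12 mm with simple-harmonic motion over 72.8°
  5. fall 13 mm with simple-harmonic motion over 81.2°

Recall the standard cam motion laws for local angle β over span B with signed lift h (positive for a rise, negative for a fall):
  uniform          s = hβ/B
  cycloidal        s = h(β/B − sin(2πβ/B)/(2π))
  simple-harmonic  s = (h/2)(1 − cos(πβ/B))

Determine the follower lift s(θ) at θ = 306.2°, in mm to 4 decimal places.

seg 1 [0°–53.6°] cycloidal, h=18: full span → s += 18 → s = 18.0000
seg 2 [53.6°–164.4°] cycloidal, h=15: full span → s += 15 → s = 33.0000
seg 3 [164.4°–206°] dwell: s stays 33.0000
seg 4 [206°–278.8°] simple-harmonic, h=-12: full span → s += -12 → s = 21.0000
seg 5 [278.8°–360°] simple-harmonic, h=-13: θ=306.2° here. β=27.4, B=81.2. -13/2·(1 − cos(π·0.3374)) = -3.3229 → s = 17.6771

17.6771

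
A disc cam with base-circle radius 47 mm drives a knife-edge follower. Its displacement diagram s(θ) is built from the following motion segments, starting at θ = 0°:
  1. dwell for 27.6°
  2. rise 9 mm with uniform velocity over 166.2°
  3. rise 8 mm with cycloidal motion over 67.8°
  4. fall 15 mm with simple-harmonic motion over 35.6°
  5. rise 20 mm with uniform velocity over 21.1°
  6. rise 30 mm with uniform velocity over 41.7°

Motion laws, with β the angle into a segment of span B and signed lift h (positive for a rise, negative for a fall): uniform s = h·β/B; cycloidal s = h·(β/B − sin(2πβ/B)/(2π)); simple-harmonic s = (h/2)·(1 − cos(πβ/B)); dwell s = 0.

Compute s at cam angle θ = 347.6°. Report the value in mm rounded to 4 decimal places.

seg 1 [0°–27.6°] dwell: s stays 0.0000
seg 2 [27.6°–193.8°] uniform, h=9: full span → s += 9 → s = 9.0000
seg 3 [193.8°–261.6°] cycloidal, h=8: full span → s += 8 → s = 17.0000
seg 4 [261.6°–297.2°] simple-harmonic, h=-15: full span → s += -15 → s = 2.0000
seg 5 [297.2°–318.3°] uniform, h=20: full span → s += 20 → s = 22.0000
seg 6 [318.3°–360°] uniform, h=30: θ=347.6° here. β=29.3, B=41.7. 30·29.3/41.7 = 21.0791 → s = 43.0791

43.0791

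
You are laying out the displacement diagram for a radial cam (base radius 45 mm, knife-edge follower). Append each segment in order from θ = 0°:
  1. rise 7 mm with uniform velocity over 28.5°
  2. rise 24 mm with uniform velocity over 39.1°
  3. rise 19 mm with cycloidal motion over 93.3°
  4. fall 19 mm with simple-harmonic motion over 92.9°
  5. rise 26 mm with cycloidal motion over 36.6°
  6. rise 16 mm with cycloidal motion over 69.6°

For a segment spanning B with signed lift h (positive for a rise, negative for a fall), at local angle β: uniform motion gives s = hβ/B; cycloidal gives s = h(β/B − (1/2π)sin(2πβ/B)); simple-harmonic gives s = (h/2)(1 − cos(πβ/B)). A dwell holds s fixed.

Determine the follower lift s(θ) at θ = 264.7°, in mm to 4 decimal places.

seg 1 [0°–28.5°] uniform, h=7: full span → s += 7 → s = 7.0000
seg 2 [28.5°–67.6°] uniform, h=24: full span → s += 24 → s = 31.0000
seg 3 [67.6°–160.9°] cycloidal, h=19: full span → s += 19 → s = 50.0000
seg 4 [160.9°–253.8°] simple-harmonic, h=-19: full span → s += -19 → s = 31.0000
seg 5 [253.8°–290.4°] cycloidal, h=26: θ=264.7° here. β=10.9, B=36.6. 26·(0.2978 − sin(2π·0.2978)/(2π)) = 3.7905 → s = 34.7905

34.7905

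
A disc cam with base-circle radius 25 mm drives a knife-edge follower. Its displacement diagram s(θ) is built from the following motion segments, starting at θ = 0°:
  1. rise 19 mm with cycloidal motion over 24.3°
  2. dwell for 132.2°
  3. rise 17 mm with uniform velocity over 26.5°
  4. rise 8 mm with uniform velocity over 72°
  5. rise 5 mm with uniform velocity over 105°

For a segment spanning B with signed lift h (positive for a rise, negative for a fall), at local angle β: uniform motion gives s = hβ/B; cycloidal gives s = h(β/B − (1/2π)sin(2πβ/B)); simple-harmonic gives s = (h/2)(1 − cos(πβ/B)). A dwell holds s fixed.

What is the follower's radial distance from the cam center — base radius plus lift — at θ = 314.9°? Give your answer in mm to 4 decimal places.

seg 1 [0°–24.3°] cycloidal, h=19: full span → s += 19 → s = 19.0000
seg 2 [24.3°–156.5°] dwell: s stays 19.0000
seg 3 [156.5°–183°] uniform, h=17: full span → s += 17 → s = 36.0000
seg 4 [183°–255°] uniform, h=8: full span → s += 8 → s = 44.0000
seg 5 [255°–360°] uniform, h=5: θ=314.9° here. β=59.9, B=105. 5·59.9/105 = 2.8524 → s = 46.8524
radial distance = base radius + s = 25 + 46.8524 = 71.8524

71.8524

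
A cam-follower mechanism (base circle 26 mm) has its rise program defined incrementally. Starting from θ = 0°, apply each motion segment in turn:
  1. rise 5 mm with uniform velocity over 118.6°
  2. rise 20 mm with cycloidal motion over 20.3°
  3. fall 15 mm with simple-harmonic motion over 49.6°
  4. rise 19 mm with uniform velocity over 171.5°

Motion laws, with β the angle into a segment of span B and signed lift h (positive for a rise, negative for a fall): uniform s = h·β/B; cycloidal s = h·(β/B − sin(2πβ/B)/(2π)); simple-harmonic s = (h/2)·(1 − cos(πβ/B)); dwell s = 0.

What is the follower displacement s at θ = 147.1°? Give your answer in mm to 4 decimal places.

seg 1 [0°–118.6°] uniform, h=5: full span → s += 5 → s = 5.0000
seg 2 [118.6°–138.9°] cycloidal, h=20: full span → s += 20 → s = 25.0000
seg 3 [138.9°–188.5°] simple-harmonic, h=-15: θ=147.1° here. β=8.2, B=49.6. -15/2·(1 − cos(π·0.1653)) = -0.9890 → s = 24.0110

24.0110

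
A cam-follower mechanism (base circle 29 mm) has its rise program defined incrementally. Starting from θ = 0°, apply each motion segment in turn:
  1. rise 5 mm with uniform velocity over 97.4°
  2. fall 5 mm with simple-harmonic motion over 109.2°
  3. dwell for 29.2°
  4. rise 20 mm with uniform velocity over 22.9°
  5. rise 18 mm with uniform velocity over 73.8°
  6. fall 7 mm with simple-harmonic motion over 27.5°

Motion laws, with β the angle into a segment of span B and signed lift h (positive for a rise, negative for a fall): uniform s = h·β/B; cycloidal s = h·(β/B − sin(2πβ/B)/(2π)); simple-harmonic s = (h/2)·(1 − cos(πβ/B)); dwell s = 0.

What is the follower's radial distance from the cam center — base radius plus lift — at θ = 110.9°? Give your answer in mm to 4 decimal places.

seg 1 [0°–97.4°] uniform, h=5: full span → s += 5 → s = 5.0000
seg 2 [97.4°–206.6°] simple-harmonic, h=-5: θ=110.9° here. β=13.5, B=109.2. -5/2·(1 − cos(π·0.1236)) = -0.1862 → s = 4.8138
radial distance = base radius + s = 29 + 4.8138 = 33.8138

33.8138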